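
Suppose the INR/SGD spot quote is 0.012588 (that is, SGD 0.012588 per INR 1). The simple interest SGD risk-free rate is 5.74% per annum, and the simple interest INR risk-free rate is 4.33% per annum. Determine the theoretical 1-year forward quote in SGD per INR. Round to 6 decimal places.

T = 1 year.
Growth of 1 SGD over T: 1 + 0.0574×1 = 1.057400.
INR growth factor: 1 + 0.0433×1 = 1.043300.
So F = 0.012588 × 1.057400 / 1.043300 = 0.01275812 (SGD/INR).

0.012758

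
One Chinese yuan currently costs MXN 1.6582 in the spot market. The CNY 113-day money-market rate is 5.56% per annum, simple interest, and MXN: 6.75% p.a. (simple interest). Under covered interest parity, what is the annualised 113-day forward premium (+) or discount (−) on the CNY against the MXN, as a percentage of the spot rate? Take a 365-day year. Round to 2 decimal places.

+1.17%

T = 113/365 years.
CIP forward (MXN per CNY) = 1.6582 × 1.0208973/1.0172132 = 1.6642056.
Annualised premium = (F − S)/S × (1/T) = (1.6642056 − 1.6582)/1.6582 ÷ (113/365) = 1.17%.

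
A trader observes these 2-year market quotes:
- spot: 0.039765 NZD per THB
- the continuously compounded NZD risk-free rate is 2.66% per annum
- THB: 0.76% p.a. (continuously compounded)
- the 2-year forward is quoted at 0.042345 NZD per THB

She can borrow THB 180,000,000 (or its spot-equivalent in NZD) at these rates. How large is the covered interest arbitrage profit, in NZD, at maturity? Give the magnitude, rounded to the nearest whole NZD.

NZD 190,040

T = 2 years.
Route A — deposit THB, sell forward: 180,000,000 × 1.015316108 × 0.042345 = NZD 7,738,840.91.
Route B — convert at spot, deposit NZD: 180,000,000 × 0.039765 × 1.054640552 = NZD 7,548,800.68.
The quoted forward overvalues THB, so borrow NZD, buy THB at spot, deposit the THB at 0.76%, and sell the proceeds forward at 0.042345.
Arbitrage profit = |7,738,840.91 − 7,548,800.68| = NZD 190,040.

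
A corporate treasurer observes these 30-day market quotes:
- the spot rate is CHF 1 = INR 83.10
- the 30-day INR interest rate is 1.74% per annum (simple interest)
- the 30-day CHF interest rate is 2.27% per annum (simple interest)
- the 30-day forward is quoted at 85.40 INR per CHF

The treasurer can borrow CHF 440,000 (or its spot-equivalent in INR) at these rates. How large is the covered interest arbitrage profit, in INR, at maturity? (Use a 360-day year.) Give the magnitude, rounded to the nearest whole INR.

T = 30/360 years.
Invest the CHF and cover forward: 440,000 × 1.0018916667 × 85.40 = INR 37,647,081.27.
Convert at spot and invest in INR: 440,000 × 83.10 × 1.001450 = INR 36,617,017.80.
The quoted forward overvalues CHF, so borrow INR, buy CHF at spot, deposit the CHF at 2.27%, and sell the proceeds forward at 85.40.
Arbitrage profit = |37,647,081.27 − 36,617,017.80| = INR 1,030,063.

INR 1,030,063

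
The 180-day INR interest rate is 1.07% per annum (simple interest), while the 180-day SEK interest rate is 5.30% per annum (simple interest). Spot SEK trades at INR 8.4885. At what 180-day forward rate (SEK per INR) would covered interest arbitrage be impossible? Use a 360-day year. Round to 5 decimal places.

0.12028

T = 180/360 years.
Growth of 1 INR over T: 1 + 0.0107×180/360 = 1.005350.
SEK growth factor: 1 + 0.0530×180/360 = 1.026500.
Forward (INR per SEK) = 8.4885 × 1.005350 / 1.026500 = 8.313603.
Invert for SEK per INR: 1 / 8.313603 = 0.12028.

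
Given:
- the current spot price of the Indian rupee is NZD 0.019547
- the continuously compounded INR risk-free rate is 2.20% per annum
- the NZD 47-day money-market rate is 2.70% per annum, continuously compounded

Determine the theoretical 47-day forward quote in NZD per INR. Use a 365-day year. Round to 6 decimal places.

0.019560

T = 47/365 years.
NZD growth factor: e^(0.0270×47/365) = 1.0034828.
Growth of 1 INR over T: e^(0.0220×47/365) = 1.0028369.
So F = 0.019547 × 1.0034828 / 1.0028369 = 0.01955959 (NZD/INR).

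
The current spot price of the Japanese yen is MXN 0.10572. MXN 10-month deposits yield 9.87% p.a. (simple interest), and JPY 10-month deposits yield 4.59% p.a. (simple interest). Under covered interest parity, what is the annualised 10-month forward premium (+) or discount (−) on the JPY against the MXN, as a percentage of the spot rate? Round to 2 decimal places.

T = 10/12 years.
CIP forward (MXN per JPY) = 0.10572 × 1.082250/1.038250 = 0.11020031.
Annualised premium = (F − S)/S × (1/T) = (0.11020031 − 0.10572)/0.10572 ÷ (10/12) = 5.09%.

+5.09%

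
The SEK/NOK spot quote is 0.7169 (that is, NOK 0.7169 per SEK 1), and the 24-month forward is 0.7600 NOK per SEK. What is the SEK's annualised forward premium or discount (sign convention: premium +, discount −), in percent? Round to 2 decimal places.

T = 2 years.
(F − S)/S = (0.7600 − 0.7169)/0.7169 = 0.0601200.
Annualise by dividing by T: 0.0601200 / 2 = 0.030060 → 3.01%.

+3.01%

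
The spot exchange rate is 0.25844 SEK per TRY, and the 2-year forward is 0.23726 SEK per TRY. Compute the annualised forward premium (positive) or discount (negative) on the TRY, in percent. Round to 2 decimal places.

-4.10%

T = 2 years.
Period premium: (0.23726 − 0.25844)/0.25844 = -0.0819533.
Per annum: -0.0819533 / 2 = -0.040977 = -4.10%.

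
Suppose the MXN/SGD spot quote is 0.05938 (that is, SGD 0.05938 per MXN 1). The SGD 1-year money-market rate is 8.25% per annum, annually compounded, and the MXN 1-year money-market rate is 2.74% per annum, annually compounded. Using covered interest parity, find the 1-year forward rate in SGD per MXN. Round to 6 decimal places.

T = 1 year.
Growth of 1 SGD over T: (1 + 0.0825)^1 = 1.082500.
MXN accumulates by (1 + 0.0274)^1 = 1.027400.
So F = 0.05938 × 1.082500 / 1.027400 = 0.06256458 (SGD/MXN).

0.062565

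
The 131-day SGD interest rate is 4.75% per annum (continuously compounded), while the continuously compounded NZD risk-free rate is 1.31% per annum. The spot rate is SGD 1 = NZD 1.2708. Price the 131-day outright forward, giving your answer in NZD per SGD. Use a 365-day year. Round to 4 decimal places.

T = 131/365 years.
NZD accumulates by e^(0.0131×131/365) = 1.0047127.
Growth of 1 SGD over T: e^(0.0475×131/365) = 1.0171941.
Forward (NZD per SGD) = 1.2708 × 1.0047127 / 1.0171941 = 1.255207.

1.2552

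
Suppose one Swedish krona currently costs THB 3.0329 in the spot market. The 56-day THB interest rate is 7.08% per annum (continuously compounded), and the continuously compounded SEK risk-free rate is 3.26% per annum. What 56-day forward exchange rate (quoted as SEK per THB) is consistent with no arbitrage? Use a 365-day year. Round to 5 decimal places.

T = 56/365 years.
THB accumulates by e^(0.0708×56/365) = 1.0109217.
SEK growth factor: e^(0.0326×56/365) = 1.0050142.
Forward (THB per SEK) = 3.0329 × 1.0109217 / 1.0050142 = 3.050727.
Quoted the other way: 1/3.050727 = 0.32779 SEK per THB.

0.32779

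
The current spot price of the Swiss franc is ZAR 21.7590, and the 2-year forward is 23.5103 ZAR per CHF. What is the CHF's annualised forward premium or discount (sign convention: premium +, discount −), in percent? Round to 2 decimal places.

+4.02%

T = 2 years.
(F − S)/S = (23.5103 − 21.759)/21.759 = 0.0804862.
Per annum: 0.0804862 / 2 = 0.040243 = 4.02%.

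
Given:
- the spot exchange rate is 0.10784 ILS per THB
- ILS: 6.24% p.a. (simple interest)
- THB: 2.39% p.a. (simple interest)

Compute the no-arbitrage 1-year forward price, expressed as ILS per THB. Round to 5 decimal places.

T = 1 year.
Growth of 1 ILS over T: 1 + 0.0624×1 = 1.062400.
Growth of 1 THB over T: 1 + 0.0239×1 = 1.023900.
So F = 0.10784 × 1.062400 / 1.023900 = 0.1118949 (ILS/THB).

0.11189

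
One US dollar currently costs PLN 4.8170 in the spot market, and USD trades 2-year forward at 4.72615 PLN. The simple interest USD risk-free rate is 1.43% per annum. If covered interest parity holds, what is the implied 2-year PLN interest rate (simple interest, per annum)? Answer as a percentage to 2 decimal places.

T = 2 years.
CIP gives F = S · g_PLN/g_USD, so g_PLN/g_USD = 4.72615/4.817 = 0.9811397.
USD growth factor: 1 + 0.0143×2 = 1.028600.
That pins the PLN growth at 1.0092003.
r = (1.0092003 − 1)/2 = 0.004600 → 0.46%.

0.46%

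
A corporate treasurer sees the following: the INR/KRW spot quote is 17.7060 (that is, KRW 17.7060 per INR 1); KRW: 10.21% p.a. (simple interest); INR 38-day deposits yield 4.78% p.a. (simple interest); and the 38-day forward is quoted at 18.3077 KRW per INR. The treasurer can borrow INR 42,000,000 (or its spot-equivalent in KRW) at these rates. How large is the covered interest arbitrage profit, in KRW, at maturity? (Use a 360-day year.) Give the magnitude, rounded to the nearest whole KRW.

KRW 21,136,543

T = 38/360 years.
Keep in INR, deliver into the forward: 42,000,000·1.00504555556·18.3077 = KRW 772,803,045.74.
Swap to KRW now, deposit: 42,000,000·17.7060·1.01077722222 = KRW 751,666,502.86.
The quoted forward overvalues INR, so borrow KRW, buy INR at spot, deposit the INR at 4.78%, and sell the proceeds forward at 18.3077.
Profit = 772,803,045.74 − 751,666,502.86 = KRW 21,136,543.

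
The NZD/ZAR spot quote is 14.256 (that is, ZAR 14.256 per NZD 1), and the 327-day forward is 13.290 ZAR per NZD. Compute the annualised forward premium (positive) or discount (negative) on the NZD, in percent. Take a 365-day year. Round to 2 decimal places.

T = 327/365 years.
(F − S)/S = (13.290 − 14.256)/14.256 = -0.0677609.
Annualise by dividing by T: -0.0677609 / (327/365) = -0.075635 → -7.56%.

-7.56%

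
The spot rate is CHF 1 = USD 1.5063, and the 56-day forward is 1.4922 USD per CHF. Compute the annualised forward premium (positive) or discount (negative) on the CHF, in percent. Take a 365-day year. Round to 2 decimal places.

T = 56/365 years.
CHF trades forward at -0.93607% vs spot over the period.
Per annum: -0.0093607 / (56/365) = -0.061012 = -6.10%.

-6.10%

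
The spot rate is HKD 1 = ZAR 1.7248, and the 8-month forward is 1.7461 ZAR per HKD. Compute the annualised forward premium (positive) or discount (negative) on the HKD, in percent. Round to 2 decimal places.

T = 8/12 years.
HKD trades forward at +1.23493% vs spot over the period.
Per annum: 0.0123493 / (8/12) = 0.018524 = 1.85%.

+1.85%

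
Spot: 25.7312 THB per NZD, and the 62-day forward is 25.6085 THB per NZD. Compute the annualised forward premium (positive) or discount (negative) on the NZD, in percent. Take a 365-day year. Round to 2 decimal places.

T = 62/365 years.
(F − S)/S = (25.6085 − 25.7312)/25.7312 = -0.0047685.
Annualise by dividing by T: -0.0047685 / (62/365) = -0.028073 → -2.81%.

-2.81%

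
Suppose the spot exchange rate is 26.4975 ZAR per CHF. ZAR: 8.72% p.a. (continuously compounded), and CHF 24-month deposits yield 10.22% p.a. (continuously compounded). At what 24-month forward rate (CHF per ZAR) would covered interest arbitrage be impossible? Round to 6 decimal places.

0.038889

T = 2 years.
ZAR growth factor: e^(0.0872×2) = 1.1905317.
Growth of 1 CHF over T: e^(0.1022×2) = 1.2267888.
CIP: F = S · (grow ZAR)/(grow CHF) = 26.4975 × 1.1905317/1.2267888 = 25.71438 ZAR per CHF.
Quoted the other way: 1/25.71438 = 0.038889 CHF per ZAR.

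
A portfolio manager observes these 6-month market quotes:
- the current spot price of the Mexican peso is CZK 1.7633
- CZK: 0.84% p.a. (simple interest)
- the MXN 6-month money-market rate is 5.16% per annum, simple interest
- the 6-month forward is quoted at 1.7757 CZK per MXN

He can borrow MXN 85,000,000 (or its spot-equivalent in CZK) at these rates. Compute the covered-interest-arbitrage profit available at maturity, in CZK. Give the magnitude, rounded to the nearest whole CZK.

CZK 4,318,612

T = 6/12 years.
Route A — deposit MXN, sell forward: 85,000,000 × 1.025800 × 1.7757 = CZK 154,828,610.10.
Route B — convert at spot, deposit CZK: 85,000,000 × 1.7633 × 1.004200 = CZK 150,509,998.10.
The quoted forward overvalues MXN, so borrow CZK, buy MXN at spot, deposit the MXN at 5.16%, and sell the proceeds forward at 1.7757.
Profit = 154,828,610.10 − 150,509,998.10 = CZK 4,318,612.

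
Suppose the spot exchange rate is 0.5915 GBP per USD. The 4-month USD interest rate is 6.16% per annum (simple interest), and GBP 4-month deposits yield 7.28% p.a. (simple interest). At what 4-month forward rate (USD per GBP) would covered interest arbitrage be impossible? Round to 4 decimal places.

T = 4/12 years.
GBP accumulates by 1 + 0.0728×4/12 = 1.0242667.
USD accumulates by 1 + 0.0616×4/12 = 1.0205333.
CIP: F = S · (grow GBP)/(grow USD) = 0.5915 × 1.0242667/1.0205333 = 0.5936639 GBP per USD.
Quoted the other way: 1/0.5936639 = 1.6845 USD per GBP.

1.6845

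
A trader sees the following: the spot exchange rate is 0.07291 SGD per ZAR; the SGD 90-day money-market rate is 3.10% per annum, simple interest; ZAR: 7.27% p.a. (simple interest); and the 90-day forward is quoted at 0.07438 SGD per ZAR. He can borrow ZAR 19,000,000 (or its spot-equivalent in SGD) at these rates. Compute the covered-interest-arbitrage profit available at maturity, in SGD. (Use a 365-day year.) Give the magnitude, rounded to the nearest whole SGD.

T = 90/365 years.
Route A — deposit ZAR, sell forward: 19,000,000 × 1.017926027 × 0.07438 = SGD 1,438,553.42.
Route B — convert at spot, deposit SGD: 19,000,000 × 0.07291 × 1.007643836 = SGD 1,395,878.93.
The quoted forward overvalues ZAR, so borrow SGD, buy ZAR at spot, deposit the ZAR at 7.27%, and sell the proceeds forward at 0.07438.
Arbitrage profit = |1,438,553.42 − 1,395,878.93| = SGD 42,674.

SGD 42,674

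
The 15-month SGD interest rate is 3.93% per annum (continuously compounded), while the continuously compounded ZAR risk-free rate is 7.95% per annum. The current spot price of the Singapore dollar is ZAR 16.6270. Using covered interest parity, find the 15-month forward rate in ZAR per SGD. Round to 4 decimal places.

17.4839

T = 15/12 years.
Growth of 1 ZAR over T: e^(0.0795×15/12) = 1.1044804.
SGD accumulates by e^(0.0393×15/12) = 1.05035164.
CIP: F = S · (grow ZAR)/(grow SGD) = 16.627 × 1.1044804/1.05035164 = 17.483855 ZAR per SGD.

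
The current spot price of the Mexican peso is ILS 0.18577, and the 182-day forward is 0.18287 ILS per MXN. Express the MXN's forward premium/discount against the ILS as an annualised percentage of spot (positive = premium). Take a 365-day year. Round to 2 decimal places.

T = 182/365 years.
Period premium: (0.18287 − 0.18577)/0.18577 = -0.0156107.
Per annum: -0.0156107 / (182/365) = -0.031307 = -3.13%.

-3.13%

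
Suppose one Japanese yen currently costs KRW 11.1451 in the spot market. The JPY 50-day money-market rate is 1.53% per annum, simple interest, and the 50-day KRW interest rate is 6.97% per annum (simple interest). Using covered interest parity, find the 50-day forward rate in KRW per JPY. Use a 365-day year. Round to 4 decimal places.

T = 50/365 years.
KRW accumulates by 1 + 0.0697×50/365 = 1.00954795.
Growth of 1 JPY over T: 1 + 0.0153×50/365 = 1.00209589.
So F = 11.1451 × 1.00954795 / 1.00209589 = 11.227980 (KRW/JPY).

11.2280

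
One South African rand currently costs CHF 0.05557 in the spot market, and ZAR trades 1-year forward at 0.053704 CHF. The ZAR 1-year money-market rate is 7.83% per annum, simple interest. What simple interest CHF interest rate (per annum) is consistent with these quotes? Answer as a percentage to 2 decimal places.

T = 1 year.
CIP gives F = S · g_CHF/g_ZAR, so g_CHF/g_ZAR = 0.053704/0.05557 = 0.9664207.
The ZAR side grows by 1 + 0.0783×1 = 1.078300.
Hence g_CHF = 1.0420914.
(1.0420914 − 1)/T = 0.042091, i.e. 4.21%.

4.21%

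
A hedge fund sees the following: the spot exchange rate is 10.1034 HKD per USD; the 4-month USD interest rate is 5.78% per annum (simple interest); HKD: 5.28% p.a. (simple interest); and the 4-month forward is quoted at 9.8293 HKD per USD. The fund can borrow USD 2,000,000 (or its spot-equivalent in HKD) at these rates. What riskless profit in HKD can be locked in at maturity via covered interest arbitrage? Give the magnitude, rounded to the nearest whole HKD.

T = 4/12 years.
Keep in USD, deliver into the forward: 2,000,000·1.0192666667·9.8293 = HKD 20,037,355.69.
Swap to HKD now, deposit: 2,000,000·10.1034·1.017600 = HKD 20,562,439.68.
The quoted forward undervalues USD, so borrow USD, convert to HKD at spot, deposit the HKD at 5.28%, and buy USD forward at 9.8293 to cover the loan.
The gap between the two covered legs is HKD 525,084.

HKD 525,084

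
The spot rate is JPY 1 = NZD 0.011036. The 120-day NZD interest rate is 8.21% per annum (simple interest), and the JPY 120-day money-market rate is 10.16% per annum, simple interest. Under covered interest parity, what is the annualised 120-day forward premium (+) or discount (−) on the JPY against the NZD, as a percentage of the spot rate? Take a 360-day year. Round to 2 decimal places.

T = 120/360 years.
No-arbitrage forward: 0.011036 × 1.0273667 / 1.0338667 = 0.010966616 NZD/JPY.
Annualised premium = (F − S)/S × (1/T) = (0.010966616 − 0.011036)/0.011036 ÷ (120/360) = -1.89%.

-1.89%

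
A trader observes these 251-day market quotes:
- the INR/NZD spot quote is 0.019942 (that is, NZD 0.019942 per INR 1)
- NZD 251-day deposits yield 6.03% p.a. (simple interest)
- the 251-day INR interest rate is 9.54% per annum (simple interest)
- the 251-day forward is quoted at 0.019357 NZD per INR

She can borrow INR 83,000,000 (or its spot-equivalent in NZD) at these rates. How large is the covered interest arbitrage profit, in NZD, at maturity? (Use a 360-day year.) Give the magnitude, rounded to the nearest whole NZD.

T = 251/360 years.
Route A — deposit INR, sell forward: 83,000,000 × 1.066515 × 0.019357 = NZD 1,713,496.06.
Route B — convert at spot, deposit NZD: 83,000,000 × 0.019942 × 1.0420425 = NZD 1,724,774.16.
The quoted forward undervalues INR, so borrow INR, convert to NZD at spot, deposit the NZD at 6.03%, and buy INR forward at 0.019357 to cover the loan.
Profit = 1,724,774.16 − 1,713,496.06 = NZD 11,278.

NZD 11,278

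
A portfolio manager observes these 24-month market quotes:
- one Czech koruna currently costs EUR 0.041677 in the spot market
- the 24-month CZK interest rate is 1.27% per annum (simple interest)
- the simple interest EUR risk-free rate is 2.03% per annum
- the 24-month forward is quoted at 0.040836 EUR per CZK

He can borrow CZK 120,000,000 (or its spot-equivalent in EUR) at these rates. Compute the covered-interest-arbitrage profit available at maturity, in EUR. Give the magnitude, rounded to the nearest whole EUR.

T = 2 years.
Keep in CZK, deliver into the forward: 120,000,000·1.025400·0.040836 = EUR 5,024,788.13.
Swap to EUR now, deposit: 120,000,000·0.041677·1.040600 = EUR 5,204,290.34.
The quoted forward undervalues CZK, so borrow CZK, convert to EUR at spot, deposit the EUR at 2.03%, and buy CZK forward at 0.040836 to cover the loan.
The gap between the two covered legs is EUR 179,502.

EUR 179,502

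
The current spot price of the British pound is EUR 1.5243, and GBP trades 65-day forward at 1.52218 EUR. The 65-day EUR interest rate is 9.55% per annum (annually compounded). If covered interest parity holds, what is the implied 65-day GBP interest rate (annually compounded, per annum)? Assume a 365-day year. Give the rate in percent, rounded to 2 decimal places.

10.41%

T = 65/365 years.
By CIP, F/S equals the EUR-to-GBP growth ratio: 1.52218/1.5243 = 0.9986092.
EUR growth factor: (1 + 0.0955)^(65/365) = 1.0163757.
Hence g_GBP = 1.0177912.
Annualise: 1.0177912^(365/65) − 1 = 0.104095 = 10.41%.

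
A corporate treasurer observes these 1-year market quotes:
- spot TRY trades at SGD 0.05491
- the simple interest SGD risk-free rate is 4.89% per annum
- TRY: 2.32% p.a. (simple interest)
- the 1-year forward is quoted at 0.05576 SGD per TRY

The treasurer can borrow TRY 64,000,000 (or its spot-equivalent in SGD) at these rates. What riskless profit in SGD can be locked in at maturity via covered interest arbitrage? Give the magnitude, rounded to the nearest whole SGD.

T = 1 year.
Keep in TRY, deliver into the forward: 64,000,000·1.023200·0.05576 = SGD 3,651,432.45.
Swap to SGD now, deposit: 64,000,000·0.05491·1.048900 = SGD 3,686,086.34.
The quoted forward undervalues TRY, so borrow TRY, convert to SGD at spot, deposit the SGD at 4.89%, and buy TRY forward at 0.05576 to cover the loan.
Arbitrage profit = |3,651,432.45 − 3,686,086.34| = SGD 34,654.

SGD 34,654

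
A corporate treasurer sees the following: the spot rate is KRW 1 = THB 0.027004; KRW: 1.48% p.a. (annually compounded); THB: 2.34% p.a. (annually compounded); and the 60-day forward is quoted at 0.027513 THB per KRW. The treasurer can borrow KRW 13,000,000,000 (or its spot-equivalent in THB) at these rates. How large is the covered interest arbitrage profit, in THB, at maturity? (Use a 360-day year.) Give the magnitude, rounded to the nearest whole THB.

THB 6,137,917

T = 60/360 years.
Keep in KRW, deliver into the forward: 13,000,000,000·1.00245159171·0.027513 = THB 358,545,858.36.
Swap to THB now, deposit: 13,000,000,000·0.027004·1.0038625099 = THB 352,407,941.83.
The quoted forward overvalues KRW, so borrow THB, buy KRW at spot, deposit the KRW at 1.48%, and sell the proceeds forward at 0.027513.
Profit = 358,545,858.36 − 352,407,941.83 = THB 6,137,917.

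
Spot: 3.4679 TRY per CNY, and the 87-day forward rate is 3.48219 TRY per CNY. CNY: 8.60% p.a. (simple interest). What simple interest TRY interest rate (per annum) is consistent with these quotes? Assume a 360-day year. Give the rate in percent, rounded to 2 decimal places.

10.34%

T = 87/360 years.
CIP gives F = S · g_TRY/g_CNY, so g_TRY/g_CNY = 3.48219/3.4679 = 1.0041206.
The CNY side grows by 1 + 0.0860×87/360 = 1.0207833.
Hence g_TRY = 1.0249895.
(1.0249895 − 1)/T = 0.103405, i.e. 10.34%.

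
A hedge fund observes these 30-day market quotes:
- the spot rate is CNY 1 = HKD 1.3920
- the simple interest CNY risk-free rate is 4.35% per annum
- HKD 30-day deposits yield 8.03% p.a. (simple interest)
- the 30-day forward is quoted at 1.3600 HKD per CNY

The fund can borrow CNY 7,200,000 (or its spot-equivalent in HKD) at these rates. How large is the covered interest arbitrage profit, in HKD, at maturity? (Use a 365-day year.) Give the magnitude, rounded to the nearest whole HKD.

T = 30/365 years.
Route A — deposit CNY, sell forward: 7,200,000 × 1.0035753425 × 1.3600 = HKD 9,827,009.75.
Route B — convert at spot, deposit HKD: 7,200,000 × 1.3920 × 1.006600 = HKD 10,088,547.84.
The quoted forward undervalues CNY, so borrow CNY, convert to HKD at spot, deposit the HKD at 8.03%, and buy CNY forward at 1.3600 to cover the loan.
Profit = 10,088,547.84 − 9,827,009.75 = HKD 261,538.

HKD 261,538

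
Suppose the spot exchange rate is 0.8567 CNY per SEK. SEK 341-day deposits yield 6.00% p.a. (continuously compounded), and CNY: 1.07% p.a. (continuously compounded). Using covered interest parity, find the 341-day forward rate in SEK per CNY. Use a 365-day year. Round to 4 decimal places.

1.2223

T = 341/365 years.
CNY accumulates by e^(0.0107×341/365) = 1.0100466.
Growth of 1 SEK over T: e^(0.0600×341/365) = 1.0576556.
Forward (CNY per SEK) = 0.8567 × 1.0100466 / 1.0576556 = 0.8181368.
Quoted the other way: 1/0.8181368 = 1.2223 SEK per CNY.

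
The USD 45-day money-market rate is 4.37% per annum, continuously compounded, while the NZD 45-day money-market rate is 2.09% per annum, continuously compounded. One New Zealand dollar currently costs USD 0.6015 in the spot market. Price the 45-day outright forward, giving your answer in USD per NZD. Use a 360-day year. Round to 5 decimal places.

0.60322

T = 45/360 years.
Growth of 1 USD over T: e^(0.0437×45/360) = 1.0054774.
NZD growth factor: e^(0.0209×45/360) = 1.0026159.
CIP: F = S · (grow USD)/(grow NZD) = 0.6015 × 1.0054774/1.0026159 = 0.6032167 USD per NZD.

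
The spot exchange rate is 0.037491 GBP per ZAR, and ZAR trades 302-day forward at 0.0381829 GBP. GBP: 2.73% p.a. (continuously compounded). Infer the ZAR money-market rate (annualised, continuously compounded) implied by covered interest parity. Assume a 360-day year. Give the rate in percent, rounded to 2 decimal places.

0.55%

T = 302/360 years.
CIP gives F = S · g_GBP/g_ZAR, so g_GBP/g_ZAR = 0.0381829/0.037491 = 1.0184551.
GBP growth factor: e^(0.0273×302/360) = 1.0231659.
That pins the ZAR growth at 1.0046254.
Take logs: ln 1.0046254 / (302/360) = 0.005501, so 0.55%.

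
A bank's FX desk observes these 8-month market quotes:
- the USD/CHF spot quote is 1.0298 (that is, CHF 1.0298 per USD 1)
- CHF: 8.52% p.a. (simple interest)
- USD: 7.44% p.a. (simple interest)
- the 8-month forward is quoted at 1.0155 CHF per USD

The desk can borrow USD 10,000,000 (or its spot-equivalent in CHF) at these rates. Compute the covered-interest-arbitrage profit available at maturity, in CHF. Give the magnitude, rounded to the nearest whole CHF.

CHF 224,238

T = 8/12 years.
Invest the USD and cover forward: 10,000,000 × 1.049600 × 1.0155 = CHF 10,658,688.00.
Convert at spot and invest in CHF: 10,000,000 × 1.0298 × 1.056800 = CHF 10,882,926.40.
The quoted forward undervalues USD, so borrow USD, convert to CHF at spot, deposit the CHF at 8.52%, and buy USD forward at 1.0155 to cover the loan.
Arbitrage profit = |10,658,688.00 − 10,882,926.40| = CHF 224,238.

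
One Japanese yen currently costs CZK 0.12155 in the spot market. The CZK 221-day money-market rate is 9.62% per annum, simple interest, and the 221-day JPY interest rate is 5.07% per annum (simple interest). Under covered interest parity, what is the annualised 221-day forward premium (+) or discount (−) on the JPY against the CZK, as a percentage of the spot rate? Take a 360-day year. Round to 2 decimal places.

T = 221/360 years.
CIP forward (CZK per JPY) = 0.12155 × 1.0590561/1.0311242 = 0.12484264.
Annualised premium = (F − S)/S × (1/T) = (0.12484264 − 0.12155)/0.12155 ÷ (221/360) = 4.41%.

+4.41%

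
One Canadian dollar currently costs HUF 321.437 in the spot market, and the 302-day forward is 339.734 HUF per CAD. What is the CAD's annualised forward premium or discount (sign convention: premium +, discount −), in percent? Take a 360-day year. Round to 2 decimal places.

T = 302/360 years.
CAD trades forward at +5.69225% vs spot over the period.
×(1/T) gives 6.79% p.a.

+6.79%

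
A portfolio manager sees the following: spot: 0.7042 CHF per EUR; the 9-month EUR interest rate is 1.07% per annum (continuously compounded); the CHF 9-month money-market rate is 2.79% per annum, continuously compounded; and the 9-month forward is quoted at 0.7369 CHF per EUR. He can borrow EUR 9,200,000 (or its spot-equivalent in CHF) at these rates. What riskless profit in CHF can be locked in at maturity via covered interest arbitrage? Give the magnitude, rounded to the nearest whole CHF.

CHF 218,470

T = 9/12 years.
Route A — deposit EUR, sell forward: 9,200,000 × 1.008057287 × 0.7369 = CHF 6,834,104.22.
Route B — convert at spot, deposit CHF: 9,200,000 × 0.7042 × 1.021145463 = CHF 6,615,633.84.
The quoted forward overvalues EUR, so borrow CHF, buy EUR at spot, deposit the EUR at 1.07%, and sell the proceeds forward at 0.7369.
The gap between the two covered legs is CHF 218,470.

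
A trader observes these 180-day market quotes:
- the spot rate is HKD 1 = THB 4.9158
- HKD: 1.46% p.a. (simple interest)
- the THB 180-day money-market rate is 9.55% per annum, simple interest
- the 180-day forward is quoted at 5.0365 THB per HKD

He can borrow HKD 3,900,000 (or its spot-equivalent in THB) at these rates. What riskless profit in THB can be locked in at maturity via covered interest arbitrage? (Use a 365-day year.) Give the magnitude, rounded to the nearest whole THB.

THB 290,750

T = 180/365 years.
Invest the HKD and cover forward: 3,900,000 × 1.007200 × 5.0365 = THB 19,783,774.92.
Convert at spot and invest in THB: 3,900,000 × 4.9158 × 1.0470958904 = THB 20,074,524.51.
The quoted forward undervalues HKD, so borrow HKD, convert to THB at spot, deposit the THB at 9.55%, and buy HKD forward at 5.0365 to cover the loan.
Profit = 20,074,524.51 − 19,783,774.92 = THB 290,750.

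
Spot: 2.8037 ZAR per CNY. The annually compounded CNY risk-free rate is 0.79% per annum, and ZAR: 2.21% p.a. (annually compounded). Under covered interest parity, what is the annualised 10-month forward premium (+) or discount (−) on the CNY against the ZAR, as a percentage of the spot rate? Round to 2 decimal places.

+1.41%

T = 10/12 years.
CIP forward (ZAR per CNY) = 2.8037 × 1.018383/1.006579 = 2.8365786.
(F − S)/S ÷ T = (2.8365786 − 2.8037)/2.8037/(10/12) = 0.014072 → 1.41%.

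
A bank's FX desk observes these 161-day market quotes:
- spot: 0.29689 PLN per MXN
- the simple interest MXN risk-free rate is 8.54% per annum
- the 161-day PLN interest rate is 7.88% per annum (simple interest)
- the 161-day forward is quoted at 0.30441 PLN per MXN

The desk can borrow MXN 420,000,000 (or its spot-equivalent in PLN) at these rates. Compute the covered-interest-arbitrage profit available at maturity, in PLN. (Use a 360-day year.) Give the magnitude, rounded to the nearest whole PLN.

T = 161/360 years.
Route A — deposit MXN, sell forward: 420,000,000 × 1.03819277778 × 0.30441 = PLN 132,735,230.66.
Route B — convert at spot, deposit PLN: 420,000,000 × 0.29689 × 1.03524111111 = PLN 129,088,148.06.
The quoted forward overvalues MXN, so borrow PLN, buy MXN at spot, deposit the MXN at 8.54%, and sell the proceeds forward at 0.30441.
Arbitrage profit = |132,735,230.66 − 129,088,148.06| = PLN 3,647,083.

PLN 3,647,083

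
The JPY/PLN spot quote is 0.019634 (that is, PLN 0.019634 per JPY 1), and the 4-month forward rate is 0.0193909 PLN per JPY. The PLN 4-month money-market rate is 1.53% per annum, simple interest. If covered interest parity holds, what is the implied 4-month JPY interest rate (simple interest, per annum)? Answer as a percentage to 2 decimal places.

T = 4/12 years.
F/S = 0.0193909/0.019634 = 0.9876184 = (growth of PLN) / (growth of JPY).
PLN growth factor: 1 + 0.0153×4/12 = 1.005100.
That pins the JPY growth at 1.0177008.
r = (1.0177008 − 1)/(4/12) = 0.053102 → 5.31%.

5.31%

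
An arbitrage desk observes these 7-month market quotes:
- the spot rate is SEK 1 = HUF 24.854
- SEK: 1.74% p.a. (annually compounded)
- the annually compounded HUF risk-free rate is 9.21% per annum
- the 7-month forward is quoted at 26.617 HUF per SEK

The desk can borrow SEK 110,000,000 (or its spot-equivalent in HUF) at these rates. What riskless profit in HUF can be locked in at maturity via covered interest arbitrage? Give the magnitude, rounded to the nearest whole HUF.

T = 7/12 years.
Route A — deposit SEK, sell forward: 110,000,000 × 1.010113505431 × 26.617 = HUF 2,957,481,029.15.
Route B — convert at spot, deposit HUF: 110,000,000 × 24.854 × 1.052736637251 = HUF 2,878,118,802.05.
The quoted forward overvalues SEK, so borrow HUF, buy SEK at spot, deposit the SEK at 1.74%, and sell the proceeds forward at 26.617.
Arbitrage profit = |2,957,481,029.15 − 2,878,118,802.05| = HUF 79,362,227.

HUF 79,362,227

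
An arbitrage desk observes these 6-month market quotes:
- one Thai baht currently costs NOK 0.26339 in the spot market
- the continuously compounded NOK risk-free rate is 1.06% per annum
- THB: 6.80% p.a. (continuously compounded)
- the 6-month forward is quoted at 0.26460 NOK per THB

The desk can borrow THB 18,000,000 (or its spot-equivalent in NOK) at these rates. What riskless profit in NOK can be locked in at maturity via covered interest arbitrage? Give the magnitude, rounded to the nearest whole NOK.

T = 6/12 years.
Invest the THB and cover forward: 18,000,000 × 1.034584607 × 0.26460 = NOK 4,927,519.57.
Convert at spot and invest in NOK: 18,000,000 × 0.26339 × 1.00531407 = NOK 4,766,214.11.
The quoted forward overvalues THB, so borrow NOK, buy THB at spot, deposit the THB at 6.80%, and sell the proceeds forward at 0.26460.
The gap between the two covered legs is NOK 161,305.

NOK 161,305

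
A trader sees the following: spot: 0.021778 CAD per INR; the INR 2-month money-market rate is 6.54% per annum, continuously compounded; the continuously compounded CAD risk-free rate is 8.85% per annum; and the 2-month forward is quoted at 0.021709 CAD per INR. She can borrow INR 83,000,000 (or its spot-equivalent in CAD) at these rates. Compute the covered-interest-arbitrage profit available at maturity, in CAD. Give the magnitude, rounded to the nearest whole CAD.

CAD 12,839

T = 2/12 years.
Keep in INR, deliver into the forward: 83,000,000·1.010959621·0.021709 = CAD 1,821,594.56.
Swap to CAD now, deposit: 83,000,000·0.021778·1.014859318 = CAD 1,834,433.32.
The quoted forward undervalues INR, so borrow INR, convert to CAD at spot, deposit the CAD at 8.85%, and buy INR forward at 0.021709 to cover the loan.
The gap between the two covered legs is CAD 12,839.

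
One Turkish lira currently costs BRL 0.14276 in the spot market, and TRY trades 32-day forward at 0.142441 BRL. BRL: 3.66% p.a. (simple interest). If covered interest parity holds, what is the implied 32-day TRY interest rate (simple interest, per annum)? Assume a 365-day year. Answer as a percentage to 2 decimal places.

T = 32/365 years.
F/S = 0.142441/0.14276 = 0.9977655 = (growth of BRL) / (growth of TRY).
The BRL side grows by 1 + 0.0366×32/365 = 1.0032088.
So the TRY growth factor = 1.0054555.
(1.0054555 − 1)/T = 0.062227, i.e. 6.22%.

6.22%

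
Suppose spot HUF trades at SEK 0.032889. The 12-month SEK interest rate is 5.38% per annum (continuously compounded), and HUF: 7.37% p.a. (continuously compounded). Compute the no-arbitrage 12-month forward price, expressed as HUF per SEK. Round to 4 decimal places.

T = 1 year.
SEK growth factor: e^(0.0538×1) = 1.05527353.
HUF accumulates by e^(0.0737×1) = 1.07648381.
CIP: F = S · (grow SEK)/(grow HUF) = 0.032889 × 1.05527353/1.07648381 = 0.032240978 SEK per HUF.
Invert for HUF per SEK: 1 / 0.032240978 = 31.0164.

31.0164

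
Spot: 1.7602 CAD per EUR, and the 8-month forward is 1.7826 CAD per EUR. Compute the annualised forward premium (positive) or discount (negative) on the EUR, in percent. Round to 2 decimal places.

+1.91%

T = 8/12 years.
Period premium: (1.7826 − 1.7602)/1.7602 = 0.0127258.
Per annum: 0.0127258 / (8/12) = 0.019089 = 1.91%.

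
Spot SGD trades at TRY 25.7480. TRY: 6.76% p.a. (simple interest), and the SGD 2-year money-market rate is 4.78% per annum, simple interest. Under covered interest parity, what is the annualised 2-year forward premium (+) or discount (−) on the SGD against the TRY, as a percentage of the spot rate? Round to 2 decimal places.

T = 2 years.
F = S · g_TRY/g_SGD = 25.748 × 1.135200/1.095600 = 26.6786506.
(F − S)/S ÷ T = (26.6786506 − 25.748)/25.748/2 = 0.018072 → 1.81%.

+1.81%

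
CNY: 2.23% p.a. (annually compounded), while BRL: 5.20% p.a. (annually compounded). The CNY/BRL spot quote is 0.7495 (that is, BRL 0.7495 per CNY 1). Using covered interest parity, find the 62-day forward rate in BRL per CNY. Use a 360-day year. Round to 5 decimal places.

0.75321

T = 62/360 years.
BRL growth factor: (1 + 0.0520)^(62/360) = 1.0087687.
CNY accumulates by (1 + 0.0223)^(62/360) = 1.0038056.
Forward (BRL per CNY) = 0.7495 × 1.0087687 / 1.0038056 = 0.7532057.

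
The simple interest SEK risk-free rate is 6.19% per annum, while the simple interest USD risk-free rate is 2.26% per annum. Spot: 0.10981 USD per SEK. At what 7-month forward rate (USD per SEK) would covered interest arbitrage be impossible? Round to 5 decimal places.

0.10738

T = 7/12 years.
Growth of 1 USD over T: 1 + 0.0226×7/12 = 1.0131833.
SEK growth factor: 1 + 0.0619×7/12 = 1.0361083.
So F = 0.10981 × 1.0131833 / 1.0361083 = 0.1073803 (USD/SEK).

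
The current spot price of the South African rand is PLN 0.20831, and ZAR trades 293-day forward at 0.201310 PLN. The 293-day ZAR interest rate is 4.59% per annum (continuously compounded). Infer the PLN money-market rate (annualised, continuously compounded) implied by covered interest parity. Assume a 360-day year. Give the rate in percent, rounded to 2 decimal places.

0.39%

T = 293/360 years.
F/S = 0.20131/0.20831 = 0.9663962 = (growth of PLN) / (growth of ZAR).
The ZAR side grows by e^(0.0459×293/360) = 1.0380641.
That pins the PLN growth at 1.0031812.
Take logs: ln 1.0031812 / (293/360) = 0.003902, so 0.39%.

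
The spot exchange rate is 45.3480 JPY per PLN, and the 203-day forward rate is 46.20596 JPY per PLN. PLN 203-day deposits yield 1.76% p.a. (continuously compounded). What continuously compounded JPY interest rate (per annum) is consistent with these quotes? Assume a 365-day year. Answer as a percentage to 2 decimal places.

5.13%

T = 203/365 years.
F/S = 46.20596/45.348 = 1.0189195 = (growth of JPY) / (growth of PLN).
PLN growth factor: e^(0.0176×203/365) = 1.0098366.
That pins the JPY growth at 1.0289422.
Take logs: ln 1.0289422 / (203/365) = 0.051300, so 5.13%.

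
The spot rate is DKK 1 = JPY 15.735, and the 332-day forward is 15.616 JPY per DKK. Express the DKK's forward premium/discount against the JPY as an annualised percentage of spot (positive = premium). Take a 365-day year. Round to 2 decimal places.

T = 332/365 years.
DKK trades forward at -0.75628% vs spot over the period.
Annualise by dividing by T: -0.0075628 / (332/365) = -0.008315 → -0.83%.

-0.83%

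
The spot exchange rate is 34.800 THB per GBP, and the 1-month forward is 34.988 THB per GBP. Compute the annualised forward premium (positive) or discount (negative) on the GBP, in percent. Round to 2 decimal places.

T = 1/12 years.
(F − S)/S = (34.988 − 34.8)/34.8 = 0.0054023.
×(1/T) gives 6.48% p.a.

+6.48%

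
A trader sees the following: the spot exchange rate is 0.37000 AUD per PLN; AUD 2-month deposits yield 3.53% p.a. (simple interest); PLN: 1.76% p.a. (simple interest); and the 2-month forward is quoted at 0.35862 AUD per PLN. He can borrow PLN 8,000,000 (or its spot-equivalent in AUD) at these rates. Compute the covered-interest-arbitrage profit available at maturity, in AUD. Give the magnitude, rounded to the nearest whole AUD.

T = 2/12 years.
Keep in PLN, deliver into the forward: 8,000,000·1.002933333·0.35862 = AUD 2,877,375.62.
Swap to AUD now, deposit: 8,000,000·0.37000·1.005883333 = AUD 2,977,414.67.
The quoted forward undervalues PLN, so borrow PLN, convert to AUD at spot, deposit the AUD at 3.53%, and buy PLN forward at 0.35862 to cover the loan.
The gap between the two covered legs is AUD 100,039.

AUD 100,039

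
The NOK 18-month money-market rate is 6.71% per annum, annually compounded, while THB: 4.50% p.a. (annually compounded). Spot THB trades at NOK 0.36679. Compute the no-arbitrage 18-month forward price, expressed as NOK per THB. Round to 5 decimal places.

0.37849

T = 18/12 years.
NOK growth factor: (1 + 0.0671)^(18/12) = 1.102320.
THB growth factor: (1 + 0.0450)^(18/12) = 1.0682538.
Forward (NOK per THB) = 0.36679 × 1.102320 / 1.0682538 = 0.3784868.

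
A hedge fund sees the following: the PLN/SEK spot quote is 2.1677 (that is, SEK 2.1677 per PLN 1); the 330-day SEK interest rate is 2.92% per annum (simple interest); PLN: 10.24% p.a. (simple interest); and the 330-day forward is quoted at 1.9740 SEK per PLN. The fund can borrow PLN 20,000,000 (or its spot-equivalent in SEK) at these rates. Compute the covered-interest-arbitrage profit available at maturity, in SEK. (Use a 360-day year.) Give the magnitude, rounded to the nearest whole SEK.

SEK 1,328,586

T = 330/360 years.
Route A — deposit PLN, sell forward: 20,000,000 × 1.0938666667 × 1.9740 = SEK 43,185,856.00.
Route B — convert at spot, deposit SEK: 20,000,000 × 2.1677 × 1.0267666667 = SEK 44,514,442.07.
The quoted forward undervalues PLN, so borrow PLN, convert to SEK at spot, deposit the SEK at 2.92%, and buy PLN forward at 1.9740 to cover the loan.
Arbitrage profit = |43,185,856.00 − 44,514,442.07| = SEK 1,328,586.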